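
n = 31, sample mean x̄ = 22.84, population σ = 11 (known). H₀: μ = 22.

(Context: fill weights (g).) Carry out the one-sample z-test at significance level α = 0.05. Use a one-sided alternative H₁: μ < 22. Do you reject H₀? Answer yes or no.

reject H₀: no

SE = σ/√n = 11/√31 = 1.9757
z = (x̄−μ₀)/SE = (22.84−22)/1.9757 = 0.4252
p-value (one-sided, H₁ less) = 0.66465
At α=0.05: p ≥ α → fail to reject H₀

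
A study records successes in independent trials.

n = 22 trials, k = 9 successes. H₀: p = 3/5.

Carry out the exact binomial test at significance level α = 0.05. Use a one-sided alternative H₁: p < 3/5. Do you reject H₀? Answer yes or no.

reject H₀: no

Exact binomial: n=22, k=9, p₀=3/5=0.6000
P(X≤9) from Σ C(n,i)·p₀^i·(1−p₀)^(n−i)
p-value (one-sided, H₁ less) = 0.05511
At α=0.05: p ≥ α → fail to reject H₀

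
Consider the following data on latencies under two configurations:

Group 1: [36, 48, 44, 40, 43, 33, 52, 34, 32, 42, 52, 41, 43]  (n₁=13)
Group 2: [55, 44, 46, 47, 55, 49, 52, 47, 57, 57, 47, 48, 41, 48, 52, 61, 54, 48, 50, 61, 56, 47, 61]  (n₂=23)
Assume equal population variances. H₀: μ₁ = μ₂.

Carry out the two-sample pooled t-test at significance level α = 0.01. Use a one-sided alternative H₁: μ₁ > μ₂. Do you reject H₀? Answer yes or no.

reject H₀: no

x̄₁=41.538, s₁=6.616, n₁=13
x̄₂=51.435, s₂=5.663, n₂=23
s_p² = [12·6.616² + 22·5.663²]/34 = 36.2024
SE = √(s_p²·(1/13+1/23)) = 2.0878
t = (41.538−51.435)/2.0878 = -4.7401
df = 34
p-value (one-sided, H₁ greater) = 0.99998
At α=0.01: p ≥ α → fail to reject H₀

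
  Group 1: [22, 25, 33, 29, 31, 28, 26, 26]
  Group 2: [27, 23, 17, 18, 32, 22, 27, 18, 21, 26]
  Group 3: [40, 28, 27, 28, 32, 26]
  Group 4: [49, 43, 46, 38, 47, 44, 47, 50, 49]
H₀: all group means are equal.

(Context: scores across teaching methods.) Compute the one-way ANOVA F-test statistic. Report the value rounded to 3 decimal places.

test statistic = 47.692

Group means [27.50, 23.10, 30.17, 45.89], grand mean 31.667
SSB = Σnᵢ(x̄ᵢ−x̄)² = 2706.711; SSW = ΣΣ(x−x̄ᵢ)² = 548.622
MSB = 2706.711/3 = 902.2370; MSW = 548.622/29 = 18.9180
F = MSB/MSW = 47.6920
df = (3, 29)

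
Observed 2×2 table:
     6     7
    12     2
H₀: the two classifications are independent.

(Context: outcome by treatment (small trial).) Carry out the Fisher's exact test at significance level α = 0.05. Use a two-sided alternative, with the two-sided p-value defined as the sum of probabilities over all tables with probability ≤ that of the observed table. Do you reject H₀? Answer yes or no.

Margins: r₁=13, r₂=14, c₁=18, c₂=9, n=27
p_obs = C(13,6)·C(14,12)/C(27,18); sum pmf over tables with pmf ≤ p_obs
p-value (two-sided) = 0.04607
At α=0.05: p < α → reject H₀

reject H₀: yes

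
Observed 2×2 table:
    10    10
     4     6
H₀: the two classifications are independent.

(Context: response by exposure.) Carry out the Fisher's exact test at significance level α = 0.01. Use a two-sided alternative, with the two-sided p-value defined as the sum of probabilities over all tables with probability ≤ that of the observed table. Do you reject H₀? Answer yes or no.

reject H₀: no

Margins: r₁=20, r₂=10, c₁=14, c₂=16, n=30
p_obs = C(20,10)·C(10,4)/C(30,14); sum pmf over tables with pmf ≤ p_obs
p-value (two-sided) = 0.70895
At α=0.01: p ≥ α → fail to reject H₀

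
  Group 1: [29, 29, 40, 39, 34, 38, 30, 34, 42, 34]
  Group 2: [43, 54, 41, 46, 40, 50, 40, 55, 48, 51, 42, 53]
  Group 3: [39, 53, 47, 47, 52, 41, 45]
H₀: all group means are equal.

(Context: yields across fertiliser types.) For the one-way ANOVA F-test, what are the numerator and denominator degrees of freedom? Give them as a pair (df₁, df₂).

k = 3 groups, N = 29 total
df = (k−1, N−k) = (3−1, 29−3) = (2, 26)

degrees of freedom = [2, 26]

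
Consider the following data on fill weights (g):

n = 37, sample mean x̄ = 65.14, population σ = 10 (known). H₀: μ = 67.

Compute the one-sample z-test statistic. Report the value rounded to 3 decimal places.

test statistic = -1.131

SE = σ/√n = 10/√37 = 1.6440
z = (x̄−μ₀)/SE = (65.14−67)/1.6440 = -1.1314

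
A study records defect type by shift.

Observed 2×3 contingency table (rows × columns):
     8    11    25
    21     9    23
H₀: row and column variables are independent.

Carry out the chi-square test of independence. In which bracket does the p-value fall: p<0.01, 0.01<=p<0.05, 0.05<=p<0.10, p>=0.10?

Row totals [44, 53], col totals [29, 20, 48], n=97
χ² = (8−13.15)²/13.15 + (11−9.07)²/9.07 + (25−21.77)²/21.77 + (21−15.85)²/15.85 + (9−10.93)²/10.93 + (23−26.23)²/26.23 = 5.3217
df = 2
p-value (upper-tail) = 0.06989
→ bracket: 0.05<=p<0.10

p-value bracket: 0.05<=p<0.10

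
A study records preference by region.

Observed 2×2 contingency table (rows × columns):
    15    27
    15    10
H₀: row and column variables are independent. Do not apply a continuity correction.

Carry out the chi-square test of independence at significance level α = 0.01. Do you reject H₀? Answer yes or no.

Row totals [42, 25], col totals [30, 37], n=67
χ² = (15−18.81)²/18.81 + (27−23.19)²/23.19 + (15−11.19)²/11.19 + (10−13.81)²/13.81 = 3.7380
df = 1
p-value (upper-tail) = 0.05319
At α=0.01: p ≥ α → fail to reject H₀

reject H₀: no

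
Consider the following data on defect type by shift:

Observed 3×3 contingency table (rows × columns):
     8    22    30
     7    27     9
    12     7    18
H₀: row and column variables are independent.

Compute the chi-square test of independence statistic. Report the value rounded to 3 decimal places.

Row totals [60, 43, 37], col totals [27, 56, 57], n=140
χ² = (8−11.57)²/11.57 + (22−24.00)²/24.00 + (30−24.43)²/24.43 + (7−8.29)²/8.29 + (27−17.20)²/17.20 + (9−17.51)²/17.51 + (12−7.14)²/7.14 + (7−14.80)²/14.80 + (18−15.06)²/15.06 = 20.4576
df = 4

test statistic = 20.458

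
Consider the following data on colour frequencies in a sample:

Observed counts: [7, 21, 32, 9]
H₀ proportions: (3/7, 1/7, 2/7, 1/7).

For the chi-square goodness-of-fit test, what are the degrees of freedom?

degrees of freedom = 3

df = k − 1 = 4 − 1 = 3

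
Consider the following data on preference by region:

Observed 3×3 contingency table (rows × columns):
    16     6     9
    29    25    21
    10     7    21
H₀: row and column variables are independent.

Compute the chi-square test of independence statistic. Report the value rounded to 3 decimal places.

test statistic = 11.483

Row totals [31, 75, 38], col totals [55, 38, 51], n=144
χ² = (16−11.84)²/11.84 + (6−8.18)²/8.18 + (9−10.98)²/10.98 + (29−28.65)²/28.65 + (25−19.79)²/19.79 + (21−26.56)²/26.56 + (10−14.51)²/14.51 + (7−10.03)²/10.03 + (21−13.46)²/13.46 = 11.4834
df = 4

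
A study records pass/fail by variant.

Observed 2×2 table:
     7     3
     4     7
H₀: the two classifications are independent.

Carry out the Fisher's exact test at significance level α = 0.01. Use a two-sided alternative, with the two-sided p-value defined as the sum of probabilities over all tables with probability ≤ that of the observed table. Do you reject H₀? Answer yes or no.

reject H₀: no

Margins: r₁=10, r₂=11, c₁=11, c₂=10, n=21
p_obs = C(10,7)·C(11,4)/C(21,11); sum pmf over tables with pmf ≤ p_obs
p-value (two-sided) = 0.19838
At α=0.01: p ≥ α → fail to reject H₀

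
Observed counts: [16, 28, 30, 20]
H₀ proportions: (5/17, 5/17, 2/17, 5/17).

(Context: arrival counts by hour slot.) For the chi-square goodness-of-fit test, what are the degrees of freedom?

degrees of freedom = 3

df = k − 1 = 4 − 1 = 3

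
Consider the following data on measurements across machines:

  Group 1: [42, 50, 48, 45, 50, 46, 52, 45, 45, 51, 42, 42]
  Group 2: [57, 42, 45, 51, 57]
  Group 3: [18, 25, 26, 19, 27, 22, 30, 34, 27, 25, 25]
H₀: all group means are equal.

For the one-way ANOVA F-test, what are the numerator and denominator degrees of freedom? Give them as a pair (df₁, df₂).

k = 3 groups, N = 28 total
df = (k−1, N−k) = (3−1, 28−3) = (2, 25)

degrees of freedom = [2, 25]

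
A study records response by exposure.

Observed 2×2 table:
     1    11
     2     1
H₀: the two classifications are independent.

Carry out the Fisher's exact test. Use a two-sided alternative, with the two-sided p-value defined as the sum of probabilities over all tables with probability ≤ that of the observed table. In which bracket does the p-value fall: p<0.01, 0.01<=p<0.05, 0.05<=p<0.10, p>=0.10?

Margins: r₁=12, r₂=3, c₁=3, c₂=12, n=15
p_obs = C(12,1)·C(3,2)/C(15,3); sum pmf over tables with pmf ≤ p_obs
p-value (two-sided) = 0.08132
→ bracket: 0.05<=p<0.10

p-value bracket: 0.05<=p<0.10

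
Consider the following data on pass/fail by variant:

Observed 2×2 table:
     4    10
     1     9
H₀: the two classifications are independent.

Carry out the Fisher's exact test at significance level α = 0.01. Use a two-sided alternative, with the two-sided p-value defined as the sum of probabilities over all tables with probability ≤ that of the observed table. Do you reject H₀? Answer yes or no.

Margins: r₁=14, r₂=10, c₁=5, c₂=19, n=24
p_obs = C(14,4)·C(10,1)/C(24,5); sum pmf over tables with pmf ≤ p_obs
p-value (two-sided) = 0.35771
At α=0.01: p ≥ α → fail to reject H₀

reject H₀: no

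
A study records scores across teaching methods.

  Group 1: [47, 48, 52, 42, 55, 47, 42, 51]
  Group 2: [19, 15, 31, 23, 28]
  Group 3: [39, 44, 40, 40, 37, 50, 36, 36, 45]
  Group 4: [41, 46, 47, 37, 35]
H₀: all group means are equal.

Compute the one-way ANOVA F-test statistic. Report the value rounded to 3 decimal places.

test statistic = 24.421

Group means [48.00, 23.20, 40.78, 41.20], grand mean 39.741
SSB = Σnᵢ(x̄ᵢ−x̄)² = 1934.030; SSW = ΣΣ(x−x̄ᵢ)² = 607.156
MSB = 1934.030/3 = 644.6765; MSW = 607.156/23 = 26.3981
F = MSB/MSW = 24.4214
df = (3, 23)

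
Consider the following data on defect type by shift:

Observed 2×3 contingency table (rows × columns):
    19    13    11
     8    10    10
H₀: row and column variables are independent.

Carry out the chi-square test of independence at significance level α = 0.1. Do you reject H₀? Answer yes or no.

reject H₀: no

Row totals [43, 28], col totals [27, 23, 21], n=71
χ² = (19−16.35)²/16.35 + (13−13.93)²/13.93 + (11−12.72)²/12.72 + (8−10.65)²/10.65 + (10−9.07)²/9.07 + (10−8.28)²/8.28 = 1.8332
df = 2
p-value (upper-tail) = 0.39987
At α=0.1: p ≥ α → fail to reject H₀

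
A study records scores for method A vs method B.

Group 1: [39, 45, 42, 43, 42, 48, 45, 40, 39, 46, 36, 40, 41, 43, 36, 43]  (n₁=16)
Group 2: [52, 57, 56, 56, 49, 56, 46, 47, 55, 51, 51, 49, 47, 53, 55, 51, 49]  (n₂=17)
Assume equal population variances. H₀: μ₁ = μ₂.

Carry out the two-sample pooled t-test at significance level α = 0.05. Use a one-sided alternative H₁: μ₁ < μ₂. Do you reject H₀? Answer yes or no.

reject H₀: yes

x̄₁=41.750, s₁=3.376, n₁=16
x̄₂=51.765, s₂=3.597, n₂=17
s_p² = [15·3.376² + 16·3.597²]/31 = 12.1954
SE = √(s_p²·(1/16+1/17)) = 1.2164
t = (41.750−51.765)/1.2164 = -8.2332
df = 31
p-value (one-sided, H₁ less) = 0.00000
At α=0.05: p < α → reject H₀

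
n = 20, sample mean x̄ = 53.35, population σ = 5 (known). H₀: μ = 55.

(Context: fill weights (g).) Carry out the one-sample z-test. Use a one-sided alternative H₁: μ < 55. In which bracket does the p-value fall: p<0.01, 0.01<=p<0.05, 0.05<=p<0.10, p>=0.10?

p-value bracket: 0.05<=p<0.10

SE = σ/√n = 5/√20 = 1.1180
z = (x̄−μ₀)/SE = (53.35−55)/1.1180 = -1.4758
p-value (one-sided, H₁ less) = 0.07000
→ bracket: 0.05<=p<0.10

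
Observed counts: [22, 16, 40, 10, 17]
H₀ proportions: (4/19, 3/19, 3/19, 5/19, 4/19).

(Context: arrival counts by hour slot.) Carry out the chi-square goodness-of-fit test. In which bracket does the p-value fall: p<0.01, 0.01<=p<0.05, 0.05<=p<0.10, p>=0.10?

p-value bracket: p<0.01

n = 105; E_i = n·p_i = [22.11, 16.58, 16.58, 27.63, 22.11]
χ² = (22−22.11)²/22.11 + (16−16.58)²/16.58 + (40−16.58)²/16.58 + (10−27.63)²/27.63 + (17−22.11)²/22.11 = 45.5373
df = 4
p-value (upper-tail) = 0.00000
→ bracket: p<0.01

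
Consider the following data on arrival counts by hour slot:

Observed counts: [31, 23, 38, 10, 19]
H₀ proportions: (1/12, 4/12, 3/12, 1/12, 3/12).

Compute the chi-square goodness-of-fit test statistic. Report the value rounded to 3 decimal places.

test statistic = 57.008

n = 121; E_i = n·p_i = [10.08, 40.33, 30.25, 10.08, 30.25]
χ² = (31−10.08)²/10.08 + (23−40.33)²/40.33 + (38−30.25)²/30.25 + (10−10.08)²/10.08 + (19−30.25)²/30.25 = 57.0083
df = 4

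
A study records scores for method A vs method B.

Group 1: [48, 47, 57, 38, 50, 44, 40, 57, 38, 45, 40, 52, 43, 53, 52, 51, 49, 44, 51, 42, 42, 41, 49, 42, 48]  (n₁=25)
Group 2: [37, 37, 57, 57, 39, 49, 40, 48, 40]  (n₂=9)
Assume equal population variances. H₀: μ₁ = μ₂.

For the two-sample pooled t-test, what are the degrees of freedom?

df = n₁ + n₂ − 2 = 25 + 9 − 2 = 32

degrees of freedom = 32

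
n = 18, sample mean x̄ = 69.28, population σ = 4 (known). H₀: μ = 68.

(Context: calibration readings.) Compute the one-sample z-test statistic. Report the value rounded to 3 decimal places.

test statistic = 1.358

SE = σ/√n = 4/√18 = 0.9428
z = (x̄−μ₀)/SE = (69.28−68)/0.9428 = 1.3576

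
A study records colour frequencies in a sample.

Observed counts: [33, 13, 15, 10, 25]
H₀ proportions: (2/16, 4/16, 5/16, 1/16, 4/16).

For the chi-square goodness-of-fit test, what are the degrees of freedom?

degrees of freedom = 4

df = k − 1 = 5 − 1 = 4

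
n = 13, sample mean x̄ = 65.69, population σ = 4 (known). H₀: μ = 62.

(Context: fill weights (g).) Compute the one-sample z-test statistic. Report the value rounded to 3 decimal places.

test statistic = 3.326

SE = σ/√n = 4/√13 = 1.1094
z = (x̄−μ₀)/SE = (65.69−62)/1.1094 = 3.3261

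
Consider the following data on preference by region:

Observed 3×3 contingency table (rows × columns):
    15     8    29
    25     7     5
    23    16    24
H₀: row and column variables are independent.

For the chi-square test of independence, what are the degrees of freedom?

degrees of freedom = 4

df = (r−1)(c−1) = (3−1)·(3−1) = 4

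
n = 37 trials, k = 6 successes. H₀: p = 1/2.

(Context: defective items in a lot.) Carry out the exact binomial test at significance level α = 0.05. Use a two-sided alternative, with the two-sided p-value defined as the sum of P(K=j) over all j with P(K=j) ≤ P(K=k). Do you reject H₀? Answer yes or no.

Exact binomial: n=37, k=6, p₀=1/2=0.5000
P(X=j) = C(n,j)·p₀^j·(1−p₀)^(n−j); p = Σ P(X=j) over j with P(X=j) ≤ P(X=6)
p-value (two-sided) = 0.00004
At α=0.05: p < α → reject H₀

reject H₀: yes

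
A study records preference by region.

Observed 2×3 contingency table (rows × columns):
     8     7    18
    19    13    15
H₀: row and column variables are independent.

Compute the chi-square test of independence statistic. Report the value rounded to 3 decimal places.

Row totals [33, 47], col totals [27, 20, 33], n=80
χ² = (8−11.14)²/11.14 + (7−8.25)²/8.25 + (18−13.61)²/13.61 + (19−15.86)²/15.86 + (13−11.75)²/11.75 + (15−19.39)²/19.39 = 4.2339
df = 2

test statistic = 4.234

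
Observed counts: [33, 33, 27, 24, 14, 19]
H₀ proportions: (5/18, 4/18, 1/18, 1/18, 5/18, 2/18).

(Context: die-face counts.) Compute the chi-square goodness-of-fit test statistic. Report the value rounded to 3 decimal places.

test statistic = 91.770

n = 150; E_i = n·p_i = [41.67, 33.33, 8.33, 8.33, 41.67, 16.67]
χ² = (33−41.67)²/41.67 + (33−33.33)²/33.33 + (27−8.33)²/8.33 + (24−8.33)²/8.33 + (14−41.67)²/41.67 + (19−16.67)²/16.67 = 91.7700
df = 5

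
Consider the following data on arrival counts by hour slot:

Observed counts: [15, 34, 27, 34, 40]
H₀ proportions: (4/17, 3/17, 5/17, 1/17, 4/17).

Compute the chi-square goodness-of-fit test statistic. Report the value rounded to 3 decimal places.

n = 150; E_i = n·p_i = [35.29, 26.47, 44.12, 8.82, 35.29]
χ² = (15−35.29)²/35.29 + (34−26.47)²/26.47 + (27−44.12)²/44.12 + (34−8.82)²/8.82 + (40−35.29)²/35.29 = 92.9168
df = 4

test statistic = 92.917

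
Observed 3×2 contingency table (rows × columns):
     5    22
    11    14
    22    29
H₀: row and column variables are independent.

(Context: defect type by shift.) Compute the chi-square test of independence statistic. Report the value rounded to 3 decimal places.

Row totals [27, 25, 51], col totals [38, 65], n=103
χ² = (5−9.96)²/9.96 + (22−17.04)²/17.04 + (11−9.22)²/9.22 + (14−15.78)²/15.78 + (22−18.82)²/18.82 + (29−32.18)²/32.18 = 5.3118
df = 2

test statistic = 5.312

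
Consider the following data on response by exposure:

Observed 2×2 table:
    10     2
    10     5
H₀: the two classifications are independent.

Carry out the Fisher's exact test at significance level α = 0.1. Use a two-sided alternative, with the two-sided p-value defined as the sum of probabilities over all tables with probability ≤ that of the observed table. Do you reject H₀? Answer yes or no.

reject H₀: no

Margins: r₁=12, r₂=15, c₁=20, c₂=7, n=27
p_obs = C(12,10)·C(15,10)/C(27,20); sum pmf over tables with pmf ≤ p_obs
p-value (two-sided) = 0.40821
At α=0.1: p ≥ α → fail to reject H₀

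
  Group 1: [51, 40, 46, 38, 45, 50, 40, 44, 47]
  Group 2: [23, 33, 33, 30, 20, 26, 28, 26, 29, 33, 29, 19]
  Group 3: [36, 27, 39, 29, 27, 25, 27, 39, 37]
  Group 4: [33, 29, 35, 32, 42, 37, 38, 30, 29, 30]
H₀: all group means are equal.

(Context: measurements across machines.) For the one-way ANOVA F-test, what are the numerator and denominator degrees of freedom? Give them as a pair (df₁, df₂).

k = 4 groups, N = 40 total
df = (k−1, N−k) = (4−1, 40−4) = (3, 36)

degrees of freedom = [3, 36]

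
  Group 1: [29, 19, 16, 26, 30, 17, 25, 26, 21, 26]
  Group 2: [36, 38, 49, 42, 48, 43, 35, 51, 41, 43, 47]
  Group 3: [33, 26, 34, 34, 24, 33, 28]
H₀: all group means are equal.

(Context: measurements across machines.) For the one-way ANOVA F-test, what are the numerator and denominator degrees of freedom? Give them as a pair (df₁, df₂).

k = 3 groups, N = 28 total
df = (k−1, N−k) = (3−1, 28−3) = (2, 25)

degrees of freedom = [2, 25]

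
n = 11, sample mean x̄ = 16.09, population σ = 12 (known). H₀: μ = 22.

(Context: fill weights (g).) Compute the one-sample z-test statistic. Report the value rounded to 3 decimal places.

test statistic = -1.633

SE = σ/√n = 12/√11 = 3.6181
z = (x̄−μ₀)/SE = (16.09−22)/3.6181 = -1.6334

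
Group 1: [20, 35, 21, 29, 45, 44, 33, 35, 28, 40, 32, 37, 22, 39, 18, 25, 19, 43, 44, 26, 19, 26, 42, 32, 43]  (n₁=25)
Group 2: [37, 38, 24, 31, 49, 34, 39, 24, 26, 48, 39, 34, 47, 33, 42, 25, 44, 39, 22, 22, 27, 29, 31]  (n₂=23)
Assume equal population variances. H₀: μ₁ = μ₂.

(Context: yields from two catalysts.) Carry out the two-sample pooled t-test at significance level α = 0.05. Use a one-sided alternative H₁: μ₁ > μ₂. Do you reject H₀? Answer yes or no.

x̄₁=31.880, s₁=9.130, n₁=25
x̄₂=34.087, s₂=8.474, n₂=23
s_p² = [24·9.130² + 22·8.474²]/46 = 77.8362
SE = √(s_p²·(1/25+1/23)) = 2.5490
t = (31.880−34.087)/2.5490 = -0.8658
df = 46
p-value (one-sided, H₁ greater) = 0.80445
At α=0.05: p ≥ α → fail to reject H₀

reject H₀: no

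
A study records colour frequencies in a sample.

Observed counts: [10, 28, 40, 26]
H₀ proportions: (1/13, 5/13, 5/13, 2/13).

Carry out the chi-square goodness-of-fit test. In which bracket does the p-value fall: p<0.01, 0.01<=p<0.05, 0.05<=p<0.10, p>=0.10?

n = 104; E_i = n·p_i = [8.00, 40.00, 40.00, 16.00]
χ² = (10−8.00)²/8.00 + (28−40.00)²/40.00 + (40−40.00)²/40.00 + (26−16.00)²/16.00 = 10.3500
df = 3
p-value (upper-tail) = 0.01581
→ bracket: 0.01<=p<0.05

p-value bracket: 0.01<=p<0.05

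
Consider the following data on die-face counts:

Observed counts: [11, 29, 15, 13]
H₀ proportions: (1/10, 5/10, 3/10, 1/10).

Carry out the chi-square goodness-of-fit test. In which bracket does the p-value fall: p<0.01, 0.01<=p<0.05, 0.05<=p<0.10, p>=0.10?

p-value bracket: 0.01<=p<0.05

n = 68; E_i = n·p_i = [6.80, 34.00, 20.40, 6.80]
χ² = (11−6.80)²/6.80 + (29−34.00)²/34.00 + (15−20.40)²/20.40 + (13−6.80)²/6.80 = 10.4118
df = 3
p-value (upper-tail) = 0.01537
→ bracket: 0.01<=p<0.05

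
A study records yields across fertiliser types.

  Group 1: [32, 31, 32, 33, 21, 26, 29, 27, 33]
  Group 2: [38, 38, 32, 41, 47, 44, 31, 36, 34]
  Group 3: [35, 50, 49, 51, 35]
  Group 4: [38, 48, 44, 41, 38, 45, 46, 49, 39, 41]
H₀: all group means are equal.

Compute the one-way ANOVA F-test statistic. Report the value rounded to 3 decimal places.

test statistic = 13.554

Group means [29.33, 37.89, 44.00, 42.90], grand mean 38.000
SSB = Σnᵢ(x̄ᵢ−x̄)² = 1096.211; SSW = ΣΣ(x−x̄ᵢ)² = 781.789
MSB = 1096.211/3 = 365.4037; MSW = 781.789/29 = 26.9582
F = MSB/MSW = 13.5544
df = (3, 29)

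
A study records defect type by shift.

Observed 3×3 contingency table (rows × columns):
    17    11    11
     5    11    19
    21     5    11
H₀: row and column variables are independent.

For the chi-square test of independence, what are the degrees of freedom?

degrees of freedom = 4

df = (r−1)(c−1) = (3−1)·(3−1) = 4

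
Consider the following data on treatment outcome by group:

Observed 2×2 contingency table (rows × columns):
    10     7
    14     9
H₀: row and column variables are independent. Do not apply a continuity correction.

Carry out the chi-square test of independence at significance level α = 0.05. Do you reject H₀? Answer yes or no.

reject H₀: no

Row totals [17, 23], col totals [24, 16], n=40
χ² = (10−10.20)²/10.20 + (7−6.80)²/6.80 + (14−13.80)²/13.80 + (9−9.20)²/9.20 = 0.0171
df = 1
p-value (upper-tail) = 0.89611
At α=0.05: p ≥ α → fail to reject H₀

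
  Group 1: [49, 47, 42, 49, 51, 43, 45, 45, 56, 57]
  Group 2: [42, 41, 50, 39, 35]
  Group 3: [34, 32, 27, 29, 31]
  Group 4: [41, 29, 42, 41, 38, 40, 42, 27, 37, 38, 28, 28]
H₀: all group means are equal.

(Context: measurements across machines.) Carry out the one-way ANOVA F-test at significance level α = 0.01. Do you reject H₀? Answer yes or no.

reject H₀: yes

Group means [48.40, 41.40, 30.60, 35.92], grand mean 39.844
SSB = Σnᵢ(x̄ᵢ−x̄)² = 1356.502; SSW = ΣΣ(x−x̄ᵢ)² = 789.717
MSB = 1356.502/3 = 452.1674; MSW = 789.717/28 = 28.2042
F = MSB/MSW = 16.0319
df = (3, 28)
p-value (upper-tail) = 0.00000
At α=0.01: p < α → reject H₀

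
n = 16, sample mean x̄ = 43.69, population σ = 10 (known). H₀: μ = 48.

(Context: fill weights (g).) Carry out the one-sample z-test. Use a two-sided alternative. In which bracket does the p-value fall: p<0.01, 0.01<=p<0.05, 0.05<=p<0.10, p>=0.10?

SE = σ/√n = 10/√16 = 2.5000
z = (x̄−μ₀)/SE = (43.69−48)/2.5000 = -1.7240
p-value (two-sided) = 0.08471
→ bracket: 0.05<=p<0.10

p-value bracket: 0.05<=p<0.10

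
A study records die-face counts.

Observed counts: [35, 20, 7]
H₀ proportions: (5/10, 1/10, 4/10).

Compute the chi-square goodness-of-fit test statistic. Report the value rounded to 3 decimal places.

n = 62; E_i = n·p_i = [31.00, 6.20, 24.80]
χ² = (35−31.00)²/31.00 + (20−6.20)²/6.20 + (7−24.80)²/24.80 = 44.0081
df = 2

test statistic = 44.008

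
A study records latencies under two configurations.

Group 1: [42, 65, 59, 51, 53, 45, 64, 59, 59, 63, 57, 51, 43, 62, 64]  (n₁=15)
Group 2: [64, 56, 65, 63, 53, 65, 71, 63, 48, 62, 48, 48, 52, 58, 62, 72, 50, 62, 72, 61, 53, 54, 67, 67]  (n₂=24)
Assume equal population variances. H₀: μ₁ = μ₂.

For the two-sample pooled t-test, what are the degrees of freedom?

df = n₁ + n₂ − 2 = 15 + 24 − 2 = 37

degrees of freedom = 37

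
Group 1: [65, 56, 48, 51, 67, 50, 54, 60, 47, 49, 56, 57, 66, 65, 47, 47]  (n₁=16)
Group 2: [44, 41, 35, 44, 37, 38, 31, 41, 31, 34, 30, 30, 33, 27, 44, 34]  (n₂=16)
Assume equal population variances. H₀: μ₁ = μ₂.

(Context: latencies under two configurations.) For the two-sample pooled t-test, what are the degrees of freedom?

degrees of freedom = 30

df = n₁ + n₂ − 2 = 16 + 16 − 2 = 30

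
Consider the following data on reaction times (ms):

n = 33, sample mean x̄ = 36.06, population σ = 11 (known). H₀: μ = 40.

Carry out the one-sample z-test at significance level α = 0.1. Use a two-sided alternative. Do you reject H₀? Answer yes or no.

SE = σ/√n = 11/√33 = 1.9149
z = (x̄−μ₀)/SE = (36.06−40)/1.9149 = -2.0576
p-value (two-sided) = 0.03963
At α=0.1: p < α → reject H₀

reject H₀: yes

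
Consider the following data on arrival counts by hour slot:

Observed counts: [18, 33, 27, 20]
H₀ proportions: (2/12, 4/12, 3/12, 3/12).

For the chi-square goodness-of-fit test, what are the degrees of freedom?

degrees of freedom = 3

df = k − 1 = 4 − 1 = 3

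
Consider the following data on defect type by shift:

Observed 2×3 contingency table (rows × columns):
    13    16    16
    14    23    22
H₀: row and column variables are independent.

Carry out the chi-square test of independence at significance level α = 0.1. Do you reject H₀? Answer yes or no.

Row totals [45, 59], col totals [27, 39, 38], n=104
χ² = (13−11.68)²/11.68 + (16−16.88)²/16.88 + (16−16.44)²/16.44 + (14−15.32)²/15.32 + (23−22.12)²/22.12 + (22−21.56)²/21.56 = 0.3628
df = 2
p-value (upper-tail) = 0.83411
At α=0.1: p ≥ α → fail to reject H₀

reject H₀: no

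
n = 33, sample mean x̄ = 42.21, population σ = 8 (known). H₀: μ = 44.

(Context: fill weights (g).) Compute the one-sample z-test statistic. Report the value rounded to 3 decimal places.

SE = σ/√n = 8/√33 = 1.3926
z = (x̄−μ₀)/SE = (42.21−44)/1.3926 = -1.2853

test statistic = -1.285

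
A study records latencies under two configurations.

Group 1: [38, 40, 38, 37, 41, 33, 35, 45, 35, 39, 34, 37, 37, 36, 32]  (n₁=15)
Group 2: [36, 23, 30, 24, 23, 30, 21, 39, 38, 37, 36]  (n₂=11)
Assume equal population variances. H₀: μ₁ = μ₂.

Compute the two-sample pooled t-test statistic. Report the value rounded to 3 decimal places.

test statistic = 3.194

x̄₁=37.133, s₁=3.314, n₁=15
x̄₂=30.636, s₂=6.903, n₂=11
s_p² = [14·3.314² + 10·6.903²]/24 = 26.2616
SE = √(s_p²·(1/15+1/11)) = 2.0343
t = (37.133−30.636)/2.0343 = 3.1938
df = 24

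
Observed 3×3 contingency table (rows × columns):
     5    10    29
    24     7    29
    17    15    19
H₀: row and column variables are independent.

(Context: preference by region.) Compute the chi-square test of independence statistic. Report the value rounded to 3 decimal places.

Row totals [44, 60, 51], col totals [46, 32, 77], n=155
χ² = (5−13.06)²/13.06 + (10−9.08)²/9.08 + (29−21.86)²/21.86 + (24−17.81)²/17.81 + (7−12.39)²/12.39 + (29−29.81)²/29.81 + (17−15.14)²/15.14 + (15−10.53)²/10.53 + (19−25.34)²/25.34 = 15.6300
df = 4

test statistic = 15.630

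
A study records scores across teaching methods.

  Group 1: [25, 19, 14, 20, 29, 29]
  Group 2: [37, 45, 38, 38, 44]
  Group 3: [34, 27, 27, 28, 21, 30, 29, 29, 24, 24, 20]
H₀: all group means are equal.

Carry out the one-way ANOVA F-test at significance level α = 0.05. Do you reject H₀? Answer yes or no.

reject H₀: yes

Group means [22.67, 40.40, 26.64], grand mean 28.682
SSB = Σnᵢ(x̄ᵢ−x̄)² = 949.694; SSW = ΣΣ(x−x̄ᵢ)² = 407.079
MSB = 949.694/2 = 474.8470; MSW = 407.079/19 = 21.4252
F = MSB/MSW = 22.1630
df = (2, 19)
p-value (upper-tail) = 0.00001
At α=0.05: p < α → reject H₀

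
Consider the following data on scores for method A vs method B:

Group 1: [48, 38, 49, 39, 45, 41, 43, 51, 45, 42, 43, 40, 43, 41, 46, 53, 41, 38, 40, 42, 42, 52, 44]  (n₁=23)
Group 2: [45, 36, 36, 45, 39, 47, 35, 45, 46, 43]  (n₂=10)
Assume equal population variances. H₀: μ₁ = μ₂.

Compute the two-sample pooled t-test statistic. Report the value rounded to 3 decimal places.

x̄₁=43.739, s₁=4.319, n₁=23
x̄₂=41.700, s₂=4.692, n₂=10
s_p² = [22·4.319² + 9·4.692²]/31 = 19.6302
SE = √(s_p²·(1/23+1/10)) = 1.6782
t = (43.739−41.700)/1.6782 = 1.2150
df = 31

test statistic = 1.215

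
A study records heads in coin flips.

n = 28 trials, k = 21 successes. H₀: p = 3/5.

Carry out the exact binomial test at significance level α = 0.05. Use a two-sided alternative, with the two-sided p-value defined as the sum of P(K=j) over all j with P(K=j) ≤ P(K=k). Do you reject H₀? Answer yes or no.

Exact binomial: n=28, k=21, p₀=3/5=0.6000
P(X=j) = C(n,j)·p₀^j·(1−p₀)^(n−j); p = Σ P(X=j) over j with P(X=j) ≤ P(X=21)
p-value (two-sided) = 0.12396
At α=0.05: p ≥ α → fail to reject H₀

reject H₀: no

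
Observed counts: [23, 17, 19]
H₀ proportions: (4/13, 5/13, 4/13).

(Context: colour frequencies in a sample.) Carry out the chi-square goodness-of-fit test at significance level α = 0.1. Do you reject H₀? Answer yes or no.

n = 59; E_i = n·p_i = [18.15, 22.69, 18.15]
χ² = (23−18.15)²/18.15 + (17−22.69)²/22.69 + (19−18.15)²/18.15 = 2.7610
df = 2
p-value (upper-tail) = 0.25145
At α=0.1: p ≥ α → fail to reject H₀

reject H₀: no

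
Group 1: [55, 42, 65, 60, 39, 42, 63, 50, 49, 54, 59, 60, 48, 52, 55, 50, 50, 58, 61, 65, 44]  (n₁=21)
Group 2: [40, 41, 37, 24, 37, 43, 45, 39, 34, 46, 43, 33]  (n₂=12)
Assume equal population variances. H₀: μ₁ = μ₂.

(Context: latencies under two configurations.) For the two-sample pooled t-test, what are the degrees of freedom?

degrees of freedom = 31

df = n₁ + n₂ − 2 = 21 + 12 − 2 = 31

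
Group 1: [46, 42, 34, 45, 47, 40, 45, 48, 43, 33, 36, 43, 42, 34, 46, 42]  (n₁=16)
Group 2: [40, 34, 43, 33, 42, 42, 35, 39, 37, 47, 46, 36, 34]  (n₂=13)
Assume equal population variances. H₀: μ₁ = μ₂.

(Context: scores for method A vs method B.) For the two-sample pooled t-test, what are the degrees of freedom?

degrees of freedom = 27

df = n₁ + n₂ − 2 = 16 + 13 − 2 = 27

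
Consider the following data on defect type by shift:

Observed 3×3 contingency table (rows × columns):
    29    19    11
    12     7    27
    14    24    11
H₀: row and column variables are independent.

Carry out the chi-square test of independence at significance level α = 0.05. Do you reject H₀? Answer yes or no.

reject H₀: yes

Row totals [59, 46, 49], col totals [55, 50, 49], n=154
χ² = (29−21.07)²/21.07 + (19−19.16)²/19.16 + (11−18.77)²/18.77 + (12−16.43)²/16.43 + (7−14.94)²/14.94 + (27−14.64)²/14.64 + (14−17.50)²/17.50 + (24−15.91)²/15.91 + (11−15.59)²/15.59 = 28.2230
df = 4
p-value (upper-tail) = 0.00001
At α=0.05: p < α → reject H₀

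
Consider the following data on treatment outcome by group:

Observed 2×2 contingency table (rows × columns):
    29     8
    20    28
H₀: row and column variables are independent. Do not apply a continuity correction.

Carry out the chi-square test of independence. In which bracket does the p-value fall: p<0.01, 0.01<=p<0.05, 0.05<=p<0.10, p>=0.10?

Row totals [37, 48], col totals [49, 36], n=85
χ² = (29−21.33)²/21.33 + (8−15.67)²/15.67 + (20−27.67)²/27.67 + (28−20.33)²/20.33 = 11.5338
df = 1
p-value (upper-tail) = 0.00068
→ bracket: p<0.01

p-value bracket: p<0.01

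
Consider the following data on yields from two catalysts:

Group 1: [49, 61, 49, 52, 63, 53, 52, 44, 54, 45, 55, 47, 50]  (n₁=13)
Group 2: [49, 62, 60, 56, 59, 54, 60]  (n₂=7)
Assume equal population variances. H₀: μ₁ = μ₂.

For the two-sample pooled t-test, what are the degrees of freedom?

df = n₁ + n₂ − 2 = 13 + 7 − 2 = 18

degrees of freedom = 18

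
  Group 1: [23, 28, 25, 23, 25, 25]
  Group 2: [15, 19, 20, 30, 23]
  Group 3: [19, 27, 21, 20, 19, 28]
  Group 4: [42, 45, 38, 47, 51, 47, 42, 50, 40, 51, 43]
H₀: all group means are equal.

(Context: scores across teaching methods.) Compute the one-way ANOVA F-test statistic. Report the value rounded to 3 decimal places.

test statistic = 62.160

Group means [24.83, 21.40, 22.33, 45.09], grand mean 31.643
SSB = Σnᵢ(x̄ᵢ−x̄)² = 3312.153; SSW = ΣΣ(x−x̄ᵢ)² = 426.276
MSB = 3312.153/3 = 1104.0509; MSW = 426.276/24 = 17.7615
F = MSB/MSW = 62.1598
df = (3, 24)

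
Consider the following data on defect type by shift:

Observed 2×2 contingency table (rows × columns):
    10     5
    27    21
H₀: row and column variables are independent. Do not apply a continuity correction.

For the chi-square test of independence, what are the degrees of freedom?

degrees of freedom = 1

df = (r−1)(c−1) = (2−1)·(2−1) = 1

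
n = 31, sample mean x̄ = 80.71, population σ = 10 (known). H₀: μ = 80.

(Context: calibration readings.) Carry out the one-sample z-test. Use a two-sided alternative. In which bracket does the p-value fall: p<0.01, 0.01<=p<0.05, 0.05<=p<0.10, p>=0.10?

SE = σ/√n = 10/√31 = 1.7961
z = (x̄−μ₀)/SE = (80.71−80)/1.7961 = 0.3953
p-value (two-sided) = 0.69261
→ bracket: p>=0.10

p-value bracket: p>=0.10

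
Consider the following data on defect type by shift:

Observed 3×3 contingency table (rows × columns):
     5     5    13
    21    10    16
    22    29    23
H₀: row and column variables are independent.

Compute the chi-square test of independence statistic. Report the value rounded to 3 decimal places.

Row totals [23, 47, 74], col totals [48, 44, 52], n=144
χ² = (5−7.67)²/7.67 + (5−7.03)²/7.03 + (13−8.31)²/8.31 + (21−15.67)²/15.67 + (10−14.36)²/14.36 + (16−16.97)²/16.97 + (22−24.67)²/24.67 + (29−22.61)²/22.61 + (23−26.72)²/26.72 = 9.9736
df = 4

test statistic = 9.974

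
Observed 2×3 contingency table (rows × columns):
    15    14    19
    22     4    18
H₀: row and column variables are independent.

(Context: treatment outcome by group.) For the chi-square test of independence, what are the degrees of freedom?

degrees of freedom = 2

df = (r−1)(c−1) = (2−1)·(3−1) = 2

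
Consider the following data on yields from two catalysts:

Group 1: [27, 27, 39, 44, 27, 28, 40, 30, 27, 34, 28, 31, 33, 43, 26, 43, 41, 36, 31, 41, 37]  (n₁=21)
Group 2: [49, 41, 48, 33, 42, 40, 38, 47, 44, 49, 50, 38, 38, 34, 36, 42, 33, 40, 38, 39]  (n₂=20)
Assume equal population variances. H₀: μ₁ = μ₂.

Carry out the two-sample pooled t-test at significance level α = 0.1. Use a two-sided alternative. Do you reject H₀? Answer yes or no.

reject H₀: yes

x̄₁=33.952, s₁=6.328, n₁=21
x̄₂=40.950, s₂=5.375, n₂=20
s_p² = [20·6.328² + 19·5.375²]/39 = 34.6129
SE = √(s_p²·(1/21+1/20)) = 1.8382
t = (33.952−40.950)/1.8382 = -3.8068
df = 39
p-value (two-sided) = 0.00049
At α=0.1: p < α → reject H₀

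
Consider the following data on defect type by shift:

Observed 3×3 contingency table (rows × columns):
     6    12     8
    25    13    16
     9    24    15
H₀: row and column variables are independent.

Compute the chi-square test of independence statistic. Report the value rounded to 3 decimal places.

Row totals [26, 54, 48], col totals [40, 49, 39], n=128
χ² = (6−8.12)²/8.12 + (12−9.95)²/9.95 + (8−7.92)²/7.92 + (25−16.88)²/16.88 + (13−20.67)²/20.67 + (16−16.45)²/16.45 + (9−15.00)²/15.00 + (24−18.38)²/18.38 + (15−14.62)²/14.62 = 11.8808
df = 4

test statistic = 11.881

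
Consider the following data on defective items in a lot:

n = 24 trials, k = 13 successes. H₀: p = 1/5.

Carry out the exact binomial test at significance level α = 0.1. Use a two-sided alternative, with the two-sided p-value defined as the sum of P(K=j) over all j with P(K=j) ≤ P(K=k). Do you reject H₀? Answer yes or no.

Exact binomial: n=24, k=13, p₀=1/5=0.2000
P(X=j) = C(n,j)·p₀^j·(1−p₀)^(n−j); p = Σ P(X=j) over j with P(X=j) ≤ P(X=13)
p-value (two-sided) = 0.00022
At α=0.1: p < α → reject H₀

reject H₀: yes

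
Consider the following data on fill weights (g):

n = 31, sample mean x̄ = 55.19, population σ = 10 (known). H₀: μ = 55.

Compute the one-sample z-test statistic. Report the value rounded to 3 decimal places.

SE = σ/√n = 10/√31 = 1.7961
z = (x̄−μ₀)/SE = (55.19−55)/1.7961 = 0.1058

test statistic = 0.106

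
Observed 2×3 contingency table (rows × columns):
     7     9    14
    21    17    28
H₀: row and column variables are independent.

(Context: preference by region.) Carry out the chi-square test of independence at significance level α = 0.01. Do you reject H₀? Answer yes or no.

reject H₀: no

Row totals [30, 66], col totals [28, 26, 42], n=96
χ² = (7−8.75)²/8.75 + (9−8.12)²/8.12 + (14−13.12)²/13.12 + (21−19.25)²/19.25 + (17−17.88)²/17.88 + (28−28.88)²/28.88 = 0.7310
df = 2
p-value (upper-tail) = 0.69385
At α=0.01: p ≥ α → fail to reject H₀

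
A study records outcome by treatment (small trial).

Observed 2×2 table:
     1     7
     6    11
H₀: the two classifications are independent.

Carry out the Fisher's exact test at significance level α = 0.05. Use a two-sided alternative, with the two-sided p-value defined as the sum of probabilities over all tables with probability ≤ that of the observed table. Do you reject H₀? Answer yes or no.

Margins: r₁=8, r₂=17, c₁=7, c₂=18, n=25
p_obs = C(8,1)·C(17,6)/C(25,7); sum pmf over tables with pmf ≤ p_obs
p-value (two-sided) = 0.36230
At α=0.05: p ≥ α → fail to reject H₀

reject H₀: no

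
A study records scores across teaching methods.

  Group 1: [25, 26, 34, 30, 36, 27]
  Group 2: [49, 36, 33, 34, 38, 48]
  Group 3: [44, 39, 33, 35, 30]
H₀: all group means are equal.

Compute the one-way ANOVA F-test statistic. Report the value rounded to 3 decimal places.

test statistic = 4.597

Group means [29.67, 39.67, 36.20], grand mean 35.118
SSB = Σnᵢ(x̄ᵢ−x̄)² = 308.298; SSW = ΣΣ(x−x̄ᵢ)² = 469.467
MSB = 308.298/2 = 154.1490; MSW = 469.467/14 = 33.5333
F = MSB/MSW = 4.5969
df = (2, 14)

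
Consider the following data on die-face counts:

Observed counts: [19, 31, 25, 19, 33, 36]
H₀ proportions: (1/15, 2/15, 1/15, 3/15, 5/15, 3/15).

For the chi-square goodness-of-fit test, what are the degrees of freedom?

df = k − 1 = 6 − 1 = 5

degrees of freedom = 5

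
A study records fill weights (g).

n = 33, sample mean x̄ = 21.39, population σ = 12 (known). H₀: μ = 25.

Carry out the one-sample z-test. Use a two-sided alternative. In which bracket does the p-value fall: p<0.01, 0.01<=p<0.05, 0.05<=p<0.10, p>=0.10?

SE = σ/√n = 12/√33 = 2.0889
z = (x̄−μ₀)/SE = (21.39−25)/2.0889 = -1.7282
p-value (two-sided) = 0.08396
→ bracket: 0.05<=p<0.10

p-value bracket: 0.05<=p<0.10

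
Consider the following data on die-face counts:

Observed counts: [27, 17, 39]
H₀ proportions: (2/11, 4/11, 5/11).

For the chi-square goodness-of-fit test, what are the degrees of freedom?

degrees of freedom = 2

df = k − 1 = 3 − 1 = 2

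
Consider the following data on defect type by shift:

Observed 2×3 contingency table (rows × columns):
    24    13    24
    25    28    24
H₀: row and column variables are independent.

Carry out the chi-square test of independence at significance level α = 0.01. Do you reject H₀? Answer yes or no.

reject H₀: no

Row totals [61, 77], col totals [49, 41, 48], n=138
χ² = (24−21.66)²/21.66 + (13−18.12)²/18.12 + (24−21.22)²/21.22 + (25−27.34)²/27.34 + (28−22.88)²/22.88 + (24−26.78)²/26.78 = 3.7029
df = 2
p-value (upper-tail) = 0.15701
At α=0.01: p ≥ α → fail to reject H₀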